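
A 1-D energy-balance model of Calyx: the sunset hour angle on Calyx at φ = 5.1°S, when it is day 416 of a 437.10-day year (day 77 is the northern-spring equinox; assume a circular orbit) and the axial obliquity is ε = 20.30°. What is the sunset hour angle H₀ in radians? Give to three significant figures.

Solar longitude: λ_s = 360° × (416 − 77)/437.10 = 279.204°.
sin δ = sin 20.30° × sin 279.204° = -0.34247, so δ = -20.027°.
cos H₀ = −tan φ · tan δ = −tan(-5.1°) × tan(-20.027°) = -0.0325, so H₀ = 1.6033 rad = 91.86°.

H₀ = 1.60 rad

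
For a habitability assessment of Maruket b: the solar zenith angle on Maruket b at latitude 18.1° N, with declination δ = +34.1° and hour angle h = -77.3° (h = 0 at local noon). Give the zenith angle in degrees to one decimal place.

θ_z = 69.7°

cos θ_z = sin ϕ sin δ + cos ϕ cos δ cos h = 0.174177 + 0.173038 = 0.347215.
θ_z = arccos(0.347215) = 69.7°.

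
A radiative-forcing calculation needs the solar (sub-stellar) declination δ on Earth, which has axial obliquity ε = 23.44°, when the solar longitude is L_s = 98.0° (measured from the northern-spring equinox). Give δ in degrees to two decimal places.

δ = +23.20°

sin δ = sin ε · sin L_s = sin 23.44° × sin 98.0° = 0.393917.
δ = arcsin(0.393917) = +23.20°.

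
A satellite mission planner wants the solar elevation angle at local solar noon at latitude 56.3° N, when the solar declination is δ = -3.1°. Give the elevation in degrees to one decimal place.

30.6°

At local noon the hour angle is zero, so the zenith angle equals |φ − δ| = |+56.3° − (-3.100°)| = 59.400°.
Elevation = 90° − 59.400° = 30.6°.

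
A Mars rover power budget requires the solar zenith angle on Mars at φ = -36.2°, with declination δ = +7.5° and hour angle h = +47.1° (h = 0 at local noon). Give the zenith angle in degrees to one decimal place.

θ_z = 62.1°

cos θ_z = sin φ sin δ + cos φ cos δ cos h = -0.077090 + 0.544615 = 0.467525.
θ_z = arccos(0.467525) = 62.1°.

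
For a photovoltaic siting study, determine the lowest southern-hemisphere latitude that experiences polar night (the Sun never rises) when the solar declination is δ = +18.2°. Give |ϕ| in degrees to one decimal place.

Polar night requires cos h₀ = −tan ϕ tan δ ≥ 1, i.e. tan ϕ tan δ ≤ −1.
The boundary is |tan ϕ| · |tan δ| = 1, so |ϕ| = 90° − |δ| = 90° − 18.2° = 71.8° in the southern hemisphere.

|ϕ| = 71.8°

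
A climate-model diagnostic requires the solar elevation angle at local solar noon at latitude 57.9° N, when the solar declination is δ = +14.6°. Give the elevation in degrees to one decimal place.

46.7°

At local noon the hour angle is zero, so the zenith angle equals |φ − δ| = |+57.9° − (+14.600°)| = 43.300°.
Elevation = 90° − 43.300° = 46.7°.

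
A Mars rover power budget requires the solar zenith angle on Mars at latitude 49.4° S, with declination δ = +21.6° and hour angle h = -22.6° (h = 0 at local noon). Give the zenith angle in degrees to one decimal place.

cos θ_z = sin ϕ sin δ + cos ϕ cos δ cos h = -0.279506 + 0.558611 = 0.279105.
θ_z = arccos(0.279105) = 73.8°.

θ_z = 73.8°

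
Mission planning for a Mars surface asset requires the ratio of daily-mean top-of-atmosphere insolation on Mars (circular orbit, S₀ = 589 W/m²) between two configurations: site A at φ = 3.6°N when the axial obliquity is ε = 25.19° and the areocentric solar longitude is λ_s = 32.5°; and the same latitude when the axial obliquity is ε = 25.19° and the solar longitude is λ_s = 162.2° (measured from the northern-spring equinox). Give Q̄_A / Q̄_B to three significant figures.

Q̄_A / Q̄_B ≈ 0.992

— Configuration A (φ=+3.6°):
sin δ = sin 25.19° × sin 32.5° = 0.22869, so δ = +13.220°.
cos H₀ = −tan(+3.6°) tan(+13.220°) = -0.0148, H₀ = 1.5856 rad.
Bracket: H₀ sin φ sin δ + cos φ cos δ sin H₀ = 1.5856×0.06279×0.22869 + 0.99803×0.97350×0.99989 = 0.022768 + 0.971475 = 0.994243.
Q̄ = (S₀/π) × [bracket] = (589/π) × 0.994243 = 186.41 W/m².
— Configuration B (φ=+3.6°):
Solar declination: sin δ = sin ε · sin λ_s = sin 25.19° × sin 162.2° = 0.13011, so δ = +7.476°.
cos H₀ = −tan(+3.6°) tan(+7.476°) = -0.0083, H₀ = 1.5791 rad.
Bracket: H₀ sin φ sin δ + cos φ cos δ sin H₀ = 1.5791×0.06279×0.13011 + 0.99803×0.99150×0.99997 = 0.012901 + 0.989517 = 1.002418.
Q̄ = (S₀/π) × [bracket] = (589/π) × 1.002418 = 187.94 W/m².
Ratio Q̄_A / Q̄_B = 186.41 / 187.94 = 0.9919.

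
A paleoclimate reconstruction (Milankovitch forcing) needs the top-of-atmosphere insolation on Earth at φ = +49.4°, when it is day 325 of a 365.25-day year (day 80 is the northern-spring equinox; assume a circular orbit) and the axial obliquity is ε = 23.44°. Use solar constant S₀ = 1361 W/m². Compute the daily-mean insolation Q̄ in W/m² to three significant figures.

Solar longitude: λ_s = 360° × (325 − 80)/365.25 = 241.478°.
sin δ = sin 23.44° × sin 241.478° = -0.34951, so δ = -20.457°.
cos H₀ = −tan(+49.4°) tan(-20.457°) = 0.4352, H₀ = 1.1205 rad.
Bracket: H₀ sin φ sin δ + cos φ cos δ sin H₀ = 1.1205×0.75927×-0.34951 + 0.65077×0.93693×0.90032 = -0.297350 + 0.548948 = 0.251598.
Q̄ = (S₀/π) × [bracket] = (1361/π) × 0.251598 = 109.0 W/m².

Q̄ ≈ 109 W/m²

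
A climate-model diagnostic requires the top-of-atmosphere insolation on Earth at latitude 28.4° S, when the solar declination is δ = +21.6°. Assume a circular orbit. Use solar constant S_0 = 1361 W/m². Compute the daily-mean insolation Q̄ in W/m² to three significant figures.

cos h₀ = −tan(-28.4°) tan(+21.600°) = 0.2141, h₀ = 1.3550 rad.
Bracket: h₀ sin ϕ sin δ + cos ϕ cos δ sin h₀ = 1.3550×-0.47562×0.36812 + 0.87965×0.92978×0.97682 = -0.237240 + 0.798922 = 0.561682.
Q̄ = (S_0/π) × [bracket] = (1361/π) × 0.561682 = 243.3 W/m².

Q̄ ≈ 243 W/m²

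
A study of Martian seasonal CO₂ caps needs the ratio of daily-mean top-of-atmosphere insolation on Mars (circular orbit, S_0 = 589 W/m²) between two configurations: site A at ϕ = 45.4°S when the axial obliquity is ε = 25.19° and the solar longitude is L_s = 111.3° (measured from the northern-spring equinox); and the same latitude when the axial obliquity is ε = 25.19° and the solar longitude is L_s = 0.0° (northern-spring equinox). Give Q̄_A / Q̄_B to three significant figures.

— Configuration A (ϕ=-45.4°):
Solar declination: sin δ = sin ε · sin L_s = sin 25.19° × sin 111.3° = 0.39655, so δ = +23.363°.
cos h₀ = −tan(-45.4°) tan(+23.363°) = 0.4380, h₀ = 1.1174 rad.
Bracket: h₀ sin ϕ sin δ + cos ϕ cos δ sin h₀ = 1.1174×-0.71203×0.39655 + 0.70215×0.91801×0.89896 = -0.315504 + 0.579452 = 0.263948.
Q̄ = (S_0/π) × [bracket] = (589/π) × 0.263948 = 49.486 W/m².
— Configuration B (ϕ=-45.4°):
Solar declination: sin δ = sin ε · sin L_s = sin 25.19° × sin 0.0° = 0.00000, so δ = +0.000°.
cos h₀ = −tan(-45.4°) tan(+0.000°) = 0.0000, h₀ = 1.5708 rad.
Bracket: h₀ sin ϕ sin δ + cos ϕ cos δ sin h₀ = 1.5708×-0.71203×0.00000 + 0.70215×1.00000×1.00000 = -0.000000 + 0.702150 = 0.702150.
Q̄ = (S_0/π) × [bracket] = (589/π) × 0.702150 = 131.64 W/m².
Ratio Q̄_A / Q̄_B = 49.486 / 131.64 = 0.3759.

Q̄_A / Q̄_B ≈ 0.376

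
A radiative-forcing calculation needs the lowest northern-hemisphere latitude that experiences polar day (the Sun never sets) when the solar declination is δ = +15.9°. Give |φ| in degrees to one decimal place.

|φ| = 74.1°

Polar day requires cos H₀ = −tan φ tan δ ≤ −1, i.e. tan φ tan δ ≥ 1.
The boundary is |tan φ| · |tan δ| = 1, so |φ| = 90° − |δ| = 90° − 15.9° = 74.1° in the northern hemisphere.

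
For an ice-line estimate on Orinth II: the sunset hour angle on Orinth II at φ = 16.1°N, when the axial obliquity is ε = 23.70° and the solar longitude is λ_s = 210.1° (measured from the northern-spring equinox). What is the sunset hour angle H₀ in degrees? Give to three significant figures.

H₀ = 86.6°

Solar declination: sin δ = sin ε · sin λ_s = sin 23.70° × sin 210.1° = -0.20158, so δ = -11.629°.
cos H₀ = −tan φ · tan δ = −tan(+16.1°) × tan(-11.629°) = 0.0594, so H₀ = 1.5114 rad = 86.59°.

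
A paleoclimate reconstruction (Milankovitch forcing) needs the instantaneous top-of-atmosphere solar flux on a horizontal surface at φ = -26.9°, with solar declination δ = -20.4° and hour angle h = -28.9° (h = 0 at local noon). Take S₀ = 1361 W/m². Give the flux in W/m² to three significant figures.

cos θ_z = sin φ sin δ + cos φ cos δ cos h = 0.157706 + 0.731771 = 0.889477.
Flux = S₀ · cos θ_z = 1361 × 0.889477 = 1211 W/m².

1.21e+03 W/m²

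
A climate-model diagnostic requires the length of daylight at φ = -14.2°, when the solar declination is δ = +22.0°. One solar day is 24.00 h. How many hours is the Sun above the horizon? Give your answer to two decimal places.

11.22 h

cos H₀ = −tan φ · tan δ = −tan(-14.2°) × tan(+22.000°) = 0.1022, so H₀ = 1.4684 rad = 84.13°.
Daylight = 2H₀/(2π) × 24.00 h = (1.4684/π) × 24.00 = 11.22 h.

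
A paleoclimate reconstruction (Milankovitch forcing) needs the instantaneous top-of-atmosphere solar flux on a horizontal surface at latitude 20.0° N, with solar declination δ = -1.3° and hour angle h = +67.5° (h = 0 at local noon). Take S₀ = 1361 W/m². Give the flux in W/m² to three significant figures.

479 W/m²

cos θ_z = sin φ sin δ + cos φ cos δ cos h = -0.007760 + 0.359512 = 0.351752.
Flux = S₀ · cos θ_z = 1361 × 0.351752 = 478.7 W/m².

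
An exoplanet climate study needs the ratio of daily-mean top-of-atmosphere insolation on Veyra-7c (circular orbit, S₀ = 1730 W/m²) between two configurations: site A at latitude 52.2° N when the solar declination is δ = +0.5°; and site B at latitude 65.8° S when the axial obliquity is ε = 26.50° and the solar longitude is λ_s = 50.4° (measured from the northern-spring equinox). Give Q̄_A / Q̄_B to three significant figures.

Q̄_A / Q̄_B ≈ 21.3

— Configuration A (φ=+52.2°):
cos H₀ = −tan(+52.2°) tan(+0.500°) = -0.0113, H₀ = 1.5820 rad.
Bracket: H₀ sin φ sin δ + cos φ cos δ sin H₀ = 1.5820×0.79016×0.00873 + 0.61291×0.99996×0.99994 = 0.010913 + 0.612849 = 0.623762.
Q̄ = (S₀/π) × [bracket] = (1730/π) × 0.623762 = 343.49 W/m².
— Configuration B (φ=-65.8°):
Solar declination: sin δ = sin ε · sin λ_s = sin 26.50° × sin 50.4° = 0.34380, so δ = +20.109°.
cos H₀ = −tan(-65.8°) tan(+20.109°) = 0.8147, H₀ = 0.6187 rad.
Bracket: H₀ sin φ sin δ + cos φ cos δ sin H₀ = 0.6187×-0.91212×0.34380 + 0.40992×0.93904×0.57995 = -0.194016 + 0.223241 = 0.029225.
Q̄ = (S₀/π) × [bracket] = (1730/π) × 0.029225 = 16.094 W/m².
Ratio Q̄_A / Q̄_B = 343.49 / 16.094 = 21.34.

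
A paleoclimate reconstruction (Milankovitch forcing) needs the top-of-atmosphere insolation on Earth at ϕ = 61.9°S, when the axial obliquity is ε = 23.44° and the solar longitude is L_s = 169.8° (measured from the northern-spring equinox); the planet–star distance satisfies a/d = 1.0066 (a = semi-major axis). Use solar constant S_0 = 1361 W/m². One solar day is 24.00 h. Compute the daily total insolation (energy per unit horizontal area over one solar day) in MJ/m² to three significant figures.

Solar declination: sin δ = sin ε · sin L_s = sin 23.44° × sin 169.8° = 0.07044, so δ = +4.039°.
cos h₀ = −tan(-61.9°) tan(+4.039°) = 0.1323, h₀ = 1.4382 rad.
Bracket: h₀ sin ϕ sin δ + cos ϕ cos δ sin h₀ = 1.4382×-0.88213×0.07044 + 0.47101×0.99752×0.99122 = -0.089366 + 0.465717 = 0.376351.
Inverse-square distance factor (a/d)² = 1.0066² = 1.013244.
Q̄ = (S_0/π) × 1.013244 × [bracket] = (1361/π) × 1.013244 × 0.376351 = 165.20 W/m².
Daily total = Q̄ × 24.00 h × 3600 s/h = 165.20 × 24.00 × 3600 / 10⁶ = 14.27 MJ/m².

14.3 MJ/m²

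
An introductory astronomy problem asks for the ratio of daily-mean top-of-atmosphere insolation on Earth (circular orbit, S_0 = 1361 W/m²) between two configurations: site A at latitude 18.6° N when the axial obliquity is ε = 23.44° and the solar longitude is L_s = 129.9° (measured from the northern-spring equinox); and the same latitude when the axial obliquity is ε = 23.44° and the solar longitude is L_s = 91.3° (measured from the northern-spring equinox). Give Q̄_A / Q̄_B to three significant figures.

— Configuration A (ϕ=+18.6°):
Solar declination: sin δ = sin ε · sin L_s = sin 23.44° × sin 129.9° = 0.30517, so δ = +17.768°.
cos h₀ = −tan(+18.6°) tan(+17.768°) = -0.1078, h₀ = 1.6789 rad.
Bracket: h₀ sin ϕ sin δ + cos ϕ cos δ sin h₀ = 1.6789×0.31896×0.30517 + 0.94777×0.95230×0.99417 = 0.163419 + 0.897299 = 1.060718.
Q̄ = (S_0/π) × [bracket] = (1361/π) × 1.060718 = 459.52 W/m².
— Configuration B (ϕ=+18.6°):
Solar declination: sin δ = sin ε · sin L_s = sin 23.44° × sin 91.3° = 0.39769, so δ = +23.434°.
cos h₀ = −tan(+18.6°) tan(+23.434°) = -0.1459, h₀ = 1.7172 rad.
Bracket: h₀ sin ϕ sin δ + cos ϕ cos δ sin h₀ = 1.7172×0.31896×0.39769 + 0.94777×0.91752×0.98930 = 0.217822 + 0.860293 = 1.078115.
Q̄ = (S_0/π) × [bracket] = (1361/π) × 1.078115 = 467.06 W/m².
Ratio Q̄_A / Q̄_B = 459.52 / 467.06 = 0.9839.

Q̄_A / Q̄_B ≈ 0.984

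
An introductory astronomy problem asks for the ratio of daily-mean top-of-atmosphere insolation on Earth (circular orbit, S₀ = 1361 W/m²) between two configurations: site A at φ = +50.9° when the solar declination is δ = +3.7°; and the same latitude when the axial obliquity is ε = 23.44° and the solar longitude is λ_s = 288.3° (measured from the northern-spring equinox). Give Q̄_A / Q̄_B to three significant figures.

— Configuration A (φ=+50.9°):
cos H₀ = −tan(+50.9°) tan(+3.700°) = -0.0796, H₀ = 1.6505 rad.
Bracket: H₀ sin φ sin δ + cos φ cos δ sin H₀ = 1.6505×0.77605×0.06453 + 0.63068×0.99792×0.99683 = 0.082655 + 0.627373 = 0.710028.
Q̄ = (S₀/π) × [bracket] = (1361/π) × 0.710028 = 307.60 W/m².
— Configuration B (φ=+50.9°):
Solar declination: sin δ = sin ε · sin λ_s = sin 23.44° × sin 288.3° = -0.37767, so δ = -22.189°.
cos H₀ = −tan(+50.9°) tan(-22.189°) = 0.5019, H₀ = 1.0450 rad.
Bracket: H₀ sin φ sin δ + cos φ cos δ sin H₀ = 1.0450×0.77605×-0.37767 + 0.63068×0.92594×0.86493 = -0.306280 + 0.505095 = 0.198815.
Q̄ = (S₀/π) × [bracket] = (1361/π) × 0.198815 = 86.131 W/m².
Ratio Q̄_A / Q̄_B = 307.60 / 86.131 = 3.571.

Q̄_A / Q̄_B ≈ 3.57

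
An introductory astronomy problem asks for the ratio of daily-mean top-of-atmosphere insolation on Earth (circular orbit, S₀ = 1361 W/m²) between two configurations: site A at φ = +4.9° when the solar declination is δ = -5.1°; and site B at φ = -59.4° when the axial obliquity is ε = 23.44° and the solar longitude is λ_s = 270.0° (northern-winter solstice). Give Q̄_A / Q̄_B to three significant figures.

— Configuration A (φ=+4.9°):
cos H₀ = −tan(+4.9°) tan(-5.100°) = 0.0077, H₀ = 1.5631 rad.
Bracket: H₀ sin φ sin δ + cos φ cos δ sin H₀ = 1.5631×0.08542×-0.08889 + 0.99635×0.99604×0.99997 = -0.011869 + 0.992375 = 0.980506.
Q̄ = (S₀/π) × [bracket] = (1361/π) × 0.980506 = 424.77 W/m².
— Configuration B (φ=-59.4°):
Solar declination: sin δ = sin ε · sin λ_s = sin 23.44° × sin 270.0° = -0.39779, so δ = -23.440°.
cos H₀ = −tan(-59.4°) tan(-23.440°) = -0.7331, H₀ = 2.3937 rad.
Bracket: H₀ sin φ sin δ + cos φ cos δ sin H₀ = 2.3937×-0.86074×-0.39779 + 0.50904×0.91748×0.68010 = 0.819588 + 0.317630 = 1.137218.
Q̄ = (S₀/π) × [bracket] = (1361/π) × 1.137218 = 492.67 W/m².
Ratio Q̄_A / Q̄_B = 424.77 / 492.67 = 0.8622.

Q̄_A / Q̄_B ≈ 0.862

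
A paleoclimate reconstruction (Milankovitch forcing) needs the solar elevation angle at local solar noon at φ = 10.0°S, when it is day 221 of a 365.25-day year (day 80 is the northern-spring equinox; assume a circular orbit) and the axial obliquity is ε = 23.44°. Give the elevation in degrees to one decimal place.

64.9°

Solar longitude: λ_s = 360° × (221 − 80)/365.25 = 138.973°.
sin δ = sin 23.44° × sin 138.973° = 0.26111, so δ = +15.136°.
At local noon the hour angle is zero, so the zenith angle equals |φ − δ| = |-10.0° − (+15.136°)| = 25.136°.
Elevation = 90° − 25.136° = 64.9°.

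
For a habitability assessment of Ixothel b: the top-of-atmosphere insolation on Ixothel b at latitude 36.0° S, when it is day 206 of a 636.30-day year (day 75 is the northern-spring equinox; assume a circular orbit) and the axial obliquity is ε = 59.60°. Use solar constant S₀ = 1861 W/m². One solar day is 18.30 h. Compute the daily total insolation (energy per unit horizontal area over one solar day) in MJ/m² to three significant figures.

Solar longitude: λ_s = 360° × (206 − 75)/636.30 = 74.116°.
sin δ = sin 59.60° × sin 74.116° = 0.82958, so δ = +56.056°.
cos H₀ = −tan(-36.0°) tan(+56.056°) = 1.0794 ≥ 1 ⇒ polar night, H₀ = 0 and Q̄ = 0.
Daily total = Q̄ × 18.30 h × 3600 s/h = 0.00 MJ/m².

0.00 MJ/m²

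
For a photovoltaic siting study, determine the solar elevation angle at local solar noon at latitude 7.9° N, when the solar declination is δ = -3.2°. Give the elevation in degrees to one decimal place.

78.9°

At local noon the hour angle is zero, so the zenith angle equals |ϕ − δ| = |+7.9° − (-3.200°)| = 11.100°.
Elevation = 90° − 11.100° = 78.9°.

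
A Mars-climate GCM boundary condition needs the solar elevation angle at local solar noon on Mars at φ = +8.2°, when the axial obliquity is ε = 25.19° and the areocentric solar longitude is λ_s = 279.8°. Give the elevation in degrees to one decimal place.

57.0°

sin δ = sin 25.19° × sin 279.8° = -0.41941, so δ = -24.797°.
At local noon the hour angle is zero, so the zenith angle equals |φ − δ| = |+8.2° − (-24.797°)| = 32.997°.
Elevation = 90° − 32.997° = 57.0°.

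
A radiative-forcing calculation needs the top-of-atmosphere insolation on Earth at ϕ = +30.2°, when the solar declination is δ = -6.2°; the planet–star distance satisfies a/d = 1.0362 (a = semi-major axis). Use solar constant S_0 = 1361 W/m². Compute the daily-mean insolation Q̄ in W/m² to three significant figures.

cos h₀ = −tan(+30.2°) tan(-6.200°) = 0.0632, h₀ = 1.5075 rad.
Bracket: h₀ sin ϕ sin δ + cos ϕ cos δ sin h₀ = 1.5075×0.50302×-0.10800 + 0.86427×0.99415×0.99800 = -0.081897 + 0.857496 = 0.775599.
Inverse-square distance factor (a/d)² = 1.0362² = 1.073710.
Q̄ = (S_0/π) × 1.073710 × [bracket] = (1361/π) × 1.073710 × 0.775599 = 360.8 W/m².

Q̄ ≈ 361 W/m²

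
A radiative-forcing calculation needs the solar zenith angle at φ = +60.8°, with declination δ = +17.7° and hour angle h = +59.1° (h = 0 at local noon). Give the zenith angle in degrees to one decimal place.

cos θ_z = sin φ sin δ + cos φ cos δ cos h = 0.265397 + 0.238676 = 0.504073.
θ_z = arccos(0.504073) = 59.7°.

θ_z = 59.7°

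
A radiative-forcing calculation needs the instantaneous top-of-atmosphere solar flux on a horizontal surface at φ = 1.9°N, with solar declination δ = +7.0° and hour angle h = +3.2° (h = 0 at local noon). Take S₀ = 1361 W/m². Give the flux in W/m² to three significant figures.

1.35e+03 W/m²

cos θ_z = sin φ sin δ + cos φ cos δ cos h = 0.004041 + 0.990454 = 0.994495.
Flux = S₀ · cos θ_z = 1361 × 0.994495 = 1354 W/m².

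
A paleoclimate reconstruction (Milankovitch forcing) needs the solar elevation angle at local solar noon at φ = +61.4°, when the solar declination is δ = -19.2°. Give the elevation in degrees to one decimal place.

9.4°

At local noon the hour angle is zero, so the zenith angle equals |φ − δ| = |+61.4° − (-19.200°)| = 80.600°.
Elevation = 90° − 80.600° = 9.4°.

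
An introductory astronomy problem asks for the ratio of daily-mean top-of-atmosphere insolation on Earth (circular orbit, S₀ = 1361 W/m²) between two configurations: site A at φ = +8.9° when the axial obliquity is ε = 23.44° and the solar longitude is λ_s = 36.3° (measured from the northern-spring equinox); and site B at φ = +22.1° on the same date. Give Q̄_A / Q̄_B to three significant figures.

— Configuration A (φ=+8.9°):
Solar declination: sin δ = sin ε · sin λ_s = sin 23.44° × sin 36.3° = 0.23550, so δ = +13.621°.
cos H₀ = −tan(+8.9°) tan(+13.621°) = -0.0379, H₀ = 1.6088 rad.
Bracket: H₀ sin φ sin δ + cos φ cos δ sin H₀ = 1.6088×0.15471×0.23550 + 0.98796×0.97188×0.99928 = 0.058615 + 0.959487 = 1.018102.
Q̄ = (S₀/π) × [bracket] = (1361/π) × 1.018102 = 441.06 W/m².
— Configuration B (φ=+22.1°):
cos H₀ = −tan(+22.1°) tan(+13.621°) = -0.0984, H₀ = 1.6693 rad.
Bracket: H₀ sin φ sin δ + cos φ cos δ sin H₀ = 1.6693×0.37622×0.23550 + 0.92653×0.97188×0.99515 = 0.147900 + 0.896109 = 1.044009.
Q̄ = (S₀/π) × [bracket] = (1361/π) × 1.044009 = 452.29 W/m².
Ratio Q̄_A / Q̄_B = 441.06 / 452.29 = 0.9752.

Q̄_A / Q̄_B ≈ 0.975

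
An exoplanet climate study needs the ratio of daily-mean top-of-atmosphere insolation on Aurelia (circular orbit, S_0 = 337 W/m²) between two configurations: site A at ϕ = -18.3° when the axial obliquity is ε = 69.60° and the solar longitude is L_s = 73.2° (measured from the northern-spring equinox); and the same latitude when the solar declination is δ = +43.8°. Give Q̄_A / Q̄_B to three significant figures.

Q̄_A / Q̄_B ≈ 0.199

— Configuration A (ϕ=-18.3°):
Solar declination: sin δ = sin ε · sin L_s = sin 69.60° × sin 73.2° = 0.89728, so δ = +63.803°.
cos h₀ = −tan(-18.3°) tan(+63.803°) = 0.6722, h₀ = 0.8336 rad.
Bracket: h₀ sin ϕ sin δ + cos ϕ cos δ sin h₀ = 0.8336×-0.31399×0.89728 + 0.94943×0.44147×0.74038 = -0.234856 + 0.310326 = 0.075470.
Q̄ = (S_0/π) × [bracket] = (337/π) × 0.075470 = 8.0957 W/m².
— Configuration B (ϕ=-18.3°):
cos h₀ = −tan(-18.3°) tan(+43.800°) = 0.3171, h₀ = 1.2481 rad.
Bracket: h₀ sin ϕ sin δ + cos ϕ cos δ sin h₀ = 1.2481×-0.31399×0.69214 + 0.94943×0.72176×0.94838 = -0.271243 + 0.649887 = 0.378644.
Q̄ = (S_0/π) × [bracket] = (337/π) × 0.378644 = 40.617 W/m².
Ratio Q̄_A / Q̄_B = 8.0957 / 40.617 = 0.1993.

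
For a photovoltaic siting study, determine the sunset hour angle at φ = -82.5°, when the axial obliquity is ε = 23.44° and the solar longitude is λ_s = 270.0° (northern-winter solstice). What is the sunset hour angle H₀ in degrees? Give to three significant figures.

Solar declination: sin δ = sin ε · sin λ_s = sin 23.44° × sin 270.0° = -0.39779, so δ = -23.440°.
Sunrise equation: cos H₀ = −tan φ · tan δ = -3.2933 ≤ −1, so the Sun never sets (polar day) and H₀ = π.

H₀ = 180°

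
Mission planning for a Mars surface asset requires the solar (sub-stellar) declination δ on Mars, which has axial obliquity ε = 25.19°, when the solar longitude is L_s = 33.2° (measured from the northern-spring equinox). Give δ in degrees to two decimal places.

sin δ = sin ε · sin L_s = sin 25.19° × sin 33.2° = 0.233055.
δ = arcsin(0.233055) = +13.48°.

δ = +13.48°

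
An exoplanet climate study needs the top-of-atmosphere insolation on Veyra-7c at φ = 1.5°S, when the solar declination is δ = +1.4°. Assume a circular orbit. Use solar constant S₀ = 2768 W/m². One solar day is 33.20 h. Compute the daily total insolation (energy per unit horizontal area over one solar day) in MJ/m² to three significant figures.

cos H₀ = −tan(-1.5°) tan(+1.400°) = 0.0006, H₀ = 1.5702 rad.
Bracket: H₀ sin φ sin δ + cos φ cos δ sin H₀ = 1.5702×-0.02618×0.02443 + 0.99966×0.99970×1.00000 = -0.001004 + 0.999360 = 0.998356.
Q̄ = (S₀/π) × [bracket] = (2768/π) × 0.998356 = 879.63 W/m².
Daily total = Q̄ × 33.20 h × 3600 s/h = 879.63 × 33.20 × 3600 / 10⁶ = 105.1 MJ/m².

105 MJ/m²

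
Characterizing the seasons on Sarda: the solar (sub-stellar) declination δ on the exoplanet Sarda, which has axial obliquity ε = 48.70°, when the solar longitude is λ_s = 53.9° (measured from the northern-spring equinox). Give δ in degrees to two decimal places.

δ = +37.37°

sin δ = sin ε · sin λ_s = sin 48.70° × sin 53.9° = 0.607014.
δ = arcsin(0.607014) = +37.37°.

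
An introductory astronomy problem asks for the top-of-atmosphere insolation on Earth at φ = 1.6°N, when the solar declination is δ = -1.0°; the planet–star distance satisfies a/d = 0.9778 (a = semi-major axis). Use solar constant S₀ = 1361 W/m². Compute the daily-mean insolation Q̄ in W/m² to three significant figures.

Q̄ ≈ 414 W/m²

cos H₀ = −tan(+1.6°) tan(-1.000°) = 0.0005, H₀ = 1.5703 rad.
Bracket: H₀ sin φ sin δ + cos φ cos δ sin H₀ = 1.5703×0.02792×-0.01745 + 0.99961×0.99985×1.00000 = -0.000765 + 0.999460 = 0.998695.
Inverse-square distance factor (a/d)² = 0.9778² = 0.956093.
Q̄ = (S₀/π) × 0.956093 × [bracket] = (1361/π) × 0.956093 × 0.998695 = 413.7 W/m².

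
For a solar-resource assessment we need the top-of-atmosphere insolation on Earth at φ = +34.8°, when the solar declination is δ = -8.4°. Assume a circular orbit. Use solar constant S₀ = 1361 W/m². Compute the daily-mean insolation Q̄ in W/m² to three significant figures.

Q̄ ≈ 297 W/m²

cos H₀ = −tan(+34.8°) tan(-8.400°) = 0.1026, H₀ = 1.4680 rad.
Bracket: H₀ sin φ sin δ + cos φ cos δ sin H₀ = 1.4680×0.57071×-0.14608 + 0.82115×0.98927×0.99472 = -0.122386 + 0.808050 = 0.685664.
Q̄ = (S₀/π) × [bracket] = (1361/π) × 0.685664 = 297.0 W/m².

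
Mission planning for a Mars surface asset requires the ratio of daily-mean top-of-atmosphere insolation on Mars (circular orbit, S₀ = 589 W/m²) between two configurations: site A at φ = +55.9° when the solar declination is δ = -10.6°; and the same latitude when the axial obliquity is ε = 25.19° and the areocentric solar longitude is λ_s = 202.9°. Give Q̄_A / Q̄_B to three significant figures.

Q̄_A / Q̄_B ≈ 0.939

— Configuration A (φ=+55.9°):
cos H₀ = −tan(+55.9°) tan(-10.600°) = 0.2764, H₀ = 1.2907 rad.
Bracket: H₀ sin φ sin δ + cos φ cos δ sin H₀ = 1.2907×0.82806×-0.18395 + 0.56064×0.98294×0.96104 = -0.196602 + 0.529606 = 0.333004.
Q̄ = (S₀/π) × [bracket] = (589/π) × 0.333004 = 62.433 W/m².
— Configuration B (φ=+55.9°):
sin δ = sin 25.19° × sin 202.9° = -0.16562, so δ = -9.533°.
cos H₀ = −tan(+55.9°) tan(-9.533°) = 0.2480, H₀ = 1.3201 rad.
Bracket: H₀ sin φ sin δ + cos φ cos δ sin H₀ = 1.3201×0.82806×-0.16562 + 0.56064×0.98619×0.96875 = -0.181043 + 0.535620 = 0.354577.
Q̄ = (S₀/π) × [bracket] = (589/π) × 0.354577 = 66.478 W/m².
Ratio Q̄_A / Q̄_B = 62.433 / 66.478 = 0.9392.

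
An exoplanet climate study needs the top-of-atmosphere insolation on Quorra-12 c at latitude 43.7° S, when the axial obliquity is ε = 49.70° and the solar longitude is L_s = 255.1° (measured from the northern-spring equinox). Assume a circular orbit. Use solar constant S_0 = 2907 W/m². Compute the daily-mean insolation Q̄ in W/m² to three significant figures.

Solar declination: sin δ = sin ε · sin L_s = sin 49.70° × sin 255.1° = -0.73702, so δ = -47.479°.
cos h₀ = −tan(-43.7°) tan(-47.479°) = -1.0421 ≤ −1 ⇒ polar day, h₀ = π.
Bracket: h₀ sin ϕ sin δ + cos ϕ cos δ sin h₀ = 3.1416×-0.69088×-0.73702 + 0.72297×0.67587×0.00000 = 1.599679 + 0.000000 = 1.599679.
Q̄ = (S_0/π) × [bracket] = (2907/π) × 1.599679 = 1480 W/m².

Q̄ ≈ 1.48e+03 W/m²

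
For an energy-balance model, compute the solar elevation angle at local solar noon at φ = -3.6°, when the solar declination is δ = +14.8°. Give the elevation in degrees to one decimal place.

71.6°

At local noon the hour angle is zero, so the zenith angle equals |φ − δ| = |-3.6° − (+14.800°)| = 18.400°.
Elevation = 90° − 18.400° = 71.6°.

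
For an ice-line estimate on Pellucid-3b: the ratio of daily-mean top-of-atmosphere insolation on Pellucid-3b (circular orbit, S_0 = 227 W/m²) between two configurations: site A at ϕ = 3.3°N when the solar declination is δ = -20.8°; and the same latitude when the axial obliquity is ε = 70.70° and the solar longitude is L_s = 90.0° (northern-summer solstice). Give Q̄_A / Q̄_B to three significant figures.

— Configuration A (ϕ=+3.3°):
cos h₀ = −tan(+3.3°) tan(-20.800°) = 0.0219, h₀ = 1.5489 rad.
Bracket: h₀ sin ϕ sin δ + cos ϕ cos δ sin h₀ = 1.5489×0.05756×-0.35511 + 0.99834×0.93483×0.99976 = -0.031660 + 0.933054 = 0.901394.
Q̄ = (S_0/π) × [bracket] = (227/π) × 0.901394 = 65.131 W/m².
— Configuration B (ϕ=+3.3°):
Solar declination: sin δ = sin ε · sin L_s = sin 70.70° × sin 90.0° = 0.94380, so δ = +70.700°.
cos h₀ = −tan(+3.3°) tan(+70.700°) = -0.1647, h₀ = 1.7362 rad.
Bracket: h₀ sin ϕ sin δ + cos ϕ cos δ sin h₀ = 1.7362×0.05756×0.94380 + 0.99834×0.33051×0.98635 = 0.094319 + 0.325457 = 0.419776.
Q̄ = (S_0/π) × [bracket] = (227/π) × 0.419776 = 30.331 W/m².
Ratio Q̄_A / Q̄_B = 65.131 / 30.331 = 2.147.

Q̄_A / Q̄_B ≈ 2.15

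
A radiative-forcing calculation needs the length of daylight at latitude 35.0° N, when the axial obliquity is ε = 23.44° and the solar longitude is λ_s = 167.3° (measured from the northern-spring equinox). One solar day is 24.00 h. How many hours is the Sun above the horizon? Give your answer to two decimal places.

Solar declination: sin δ = sin ε · sin λ_s = sin 23.44° × sin 167.3° = 0.08745, so δ = +5.017°.
cos H₀ = −tan φ · tan δ = −tan(+35.0°) × tan(+5.017°) = -0.0615, so H₀ = 1.6323 rad = 93.52°.
Daylight = 2H₀/(2π) × 24.00 h = (1.6323/π) × 24.00 = 12.47 h.

12.47 h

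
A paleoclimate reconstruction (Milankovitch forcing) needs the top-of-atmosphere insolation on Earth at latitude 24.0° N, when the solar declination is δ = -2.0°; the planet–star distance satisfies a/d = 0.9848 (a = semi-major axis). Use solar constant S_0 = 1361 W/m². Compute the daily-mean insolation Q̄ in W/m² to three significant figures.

cos h₀ = −tan(+24.0°) tan(-2.000°) = 0.0155, h₀ = 1.5552 rad.
Bracket: h₀ sin ϕ sin δ + cos ϕ cos δ sin h₀ = 1.5552×0.40674×-0.03490 + 0.91355×0.99939×0.99988 = -0.022076 + 0.912883 = 0.890807.
Inverse-square distance factor (a/d)² = 0.9848² = 0.969831.
Q̄ = (S_0/π) × 0.969831 × [bracket] = (1361/π) × 0.969831 × 0.890807 = 374.3 W/m².

Q̄ ≈ 374 W/m²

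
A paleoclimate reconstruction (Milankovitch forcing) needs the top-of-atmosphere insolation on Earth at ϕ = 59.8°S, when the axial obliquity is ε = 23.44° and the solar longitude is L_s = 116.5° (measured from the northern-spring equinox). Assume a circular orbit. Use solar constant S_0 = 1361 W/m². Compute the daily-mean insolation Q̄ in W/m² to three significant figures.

Q̄ ≈ 39.7 W/m²

Solar declination: sin δ = sin ε · sin L_s = sin 23.44° × sin 116.5° = 0.35599, so δ = +20.854°.
cos h₀ = −tan(-59.8°) tan(+20.854°) = 0.6545, h₀ = 0.8572 rad.
Bracket: h₀ sin ϕ sin δ + cos ϕ cos δ sin h₀ = 0.8572×-0.86427×0.35599 + 0.50302×0.93449×0.75603 = -0.263736 + 0.355385 = 0.091649.
Q̄ = (S_0/π) × [bracket] = (1361/π) × 0.091649 = 39.70 W/m².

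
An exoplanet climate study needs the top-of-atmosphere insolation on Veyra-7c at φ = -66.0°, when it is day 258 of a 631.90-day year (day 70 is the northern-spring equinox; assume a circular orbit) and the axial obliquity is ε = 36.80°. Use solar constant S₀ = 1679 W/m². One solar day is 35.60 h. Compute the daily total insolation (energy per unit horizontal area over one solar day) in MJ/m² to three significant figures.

0.00 MJ/m²

Solar longitude: λ_s = 360° × (258 − 70)/631.90 = 107.106°.
sin δ = sin 36.80° × sin 107.106° = 0.57253, so δ = +34.927°.
cos H₀ = −tan(-66.0°) tan(+34.927°) = 1.5684 ≥ 1 ⇒ polar night, H₀ = 0 and Q̄ = 0.
Daily total = Q̄ × 35.60 h × 3600 s/h = 0.00 MJ/m².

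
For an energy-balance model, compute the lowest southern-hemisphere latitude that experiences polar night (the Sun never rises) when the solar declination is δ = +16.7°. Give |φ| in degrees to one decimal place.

Polar night requires cos H₀ = −tan φ tan δ ≥ 1, i.e. tan φ tan δ ≤ −1.
The boundary is |tan φ| · |tan δ| = 1, so |φ| = 90° − |δ| = 90° − 16.7° = 73.3° in the southern hemisphere.

|φ| = 73.3°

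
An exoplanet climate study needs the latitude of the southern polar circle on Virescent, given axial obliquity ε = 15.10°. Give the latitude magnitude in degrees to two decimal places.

The polar circle is the lowest latitude that experiences at least one full rotation of continuous darkness at the northern-summer solstice; it lies at |φ| = 90° − ε = 90° − 15.10° = 74.90°.

74.90°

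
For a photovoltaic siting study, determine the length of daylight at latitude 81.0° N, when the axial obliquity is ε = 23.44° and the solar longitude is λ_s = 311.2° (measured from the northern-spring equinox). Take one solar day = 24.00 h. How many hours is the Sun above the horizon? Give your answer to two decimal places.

0.00 h

Solar declination: sin δ = sin ε · sin λ_s = sin 23.44° × sin 311.2° = -0.29930, so δ = -17.416°.
cos H₀ = −tan φ · tan δ = 1.9805 ≥ 1, so the Sun never rises (polar night) and H₀ = 0.
Daylight = 2H₀/(2π) × 24.00 h = (0.0000/π) × 24.00 = 0.00 h.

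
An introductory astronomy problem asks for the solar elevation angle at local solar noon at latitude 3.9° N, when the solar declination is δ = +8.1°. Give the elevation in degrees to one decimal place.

At local noon the hour angle is zero, so the zenith angle equals |φ − δ| = |+3.9° − (+8.100°)| = 4.200°.
Elevation = 90° − 4.200° = 85.8°.

85.8°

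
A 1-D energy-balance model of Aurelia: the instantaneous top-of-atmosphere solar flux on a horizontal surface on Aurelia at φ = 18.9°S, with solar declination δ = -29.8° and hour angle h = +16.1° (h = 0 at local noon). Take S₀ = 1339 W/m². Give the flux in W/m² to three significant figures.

1.27e+03 W/m²

cos θ_z = sin φ sin δ + cos φ cos δ cos h = 0.160979 + 0.788781 = 0.949760.
Flux = S₀ · cos θ_z = 1339 × 0.949760 = 1272 W/m².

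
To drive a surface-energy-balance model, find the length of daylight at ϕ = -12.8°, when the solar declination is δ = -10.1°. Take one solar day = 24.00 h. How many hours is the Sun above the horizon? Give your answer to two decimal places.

12.31 h

cos h₀ = −tan ϕ · tan δ = −tan(-12.8°) × tan(-10.100°) = -0.0405, so h₀ = 1.6113 rad = 92.32°.
Daylight = 2h₀/(2π) × 24.00 h = (1.6113/π) × 24.00 = 12.31 h.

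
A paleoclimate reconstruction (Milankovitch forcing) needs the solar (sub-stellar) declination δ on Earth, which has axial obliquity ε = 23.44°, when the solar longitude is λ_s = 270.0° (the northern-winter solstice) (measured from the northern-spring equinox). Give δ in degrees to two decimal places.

sin δ = sin ε · sin λ_s = sin 23.44° × sin 270.0° = -0.397789.
δ = arcsin(-0.397789) = -23.44°.

δ = -23.44°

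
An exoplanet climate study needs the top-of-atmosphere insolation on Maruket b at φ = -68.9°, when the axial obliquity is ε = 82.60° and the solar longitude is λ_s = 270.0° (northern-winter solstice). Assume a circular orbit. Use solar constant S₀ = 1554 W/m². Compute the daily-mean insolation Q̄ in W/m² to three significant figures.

Q̄ ≈ 1.44e+03 W/m²

Solar declination: sin δ = sin ε · sin λ_s = sin 82.60° × sin 270.0° = -0.99167, so δ = -82.600°.
cos H₀ = −tan(-68.9°) tan(-82.600°) = -19.9539 ≤ −1 ⇒ polar day, H₀ = π.
Bracket: H₀ sin φ sin δ + cos φ cos δ sin H₀ = 3.1416×-0.93295×-0.99167 + 0.36000×0.12880×0.00000 = 2.906541 + 0.000000 = 2.906541.
Q̄ = (S₀/π) × [bracket] = (1554/π) × 2.906541 = 1438 W/m².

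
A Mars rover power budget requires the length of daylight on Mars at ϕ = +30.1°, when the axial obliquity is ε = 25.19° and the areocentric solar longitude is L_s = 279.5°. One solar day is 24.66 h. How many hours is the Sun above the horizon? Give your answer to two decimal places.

10.20 h

sin δ = sin 25.19° × sin 279.5° = -0.41978, so δ = -24.821°.
cos h₀ = −tan ϕ · tan δ = −tan(+30.1°) × tan(-24.821°) = 0.2681, so h₀ = 1.2994 rad = 74.45°.
Daylight = 2h₀/(2π) × 24.66 h = (1.2994/π) × 24.66 = 10.20 h.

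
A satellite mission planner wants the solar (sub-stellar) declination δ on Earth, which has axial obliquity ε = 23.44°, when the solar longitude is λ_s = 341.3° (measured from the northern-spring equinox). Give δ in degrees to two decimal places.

δ = -7.33°

sin δ = sin ε · sin λ_s = sin 23.44° × sin 341.3° = -0.127536.
δ = arcsin(-0.127536) = -7.33°.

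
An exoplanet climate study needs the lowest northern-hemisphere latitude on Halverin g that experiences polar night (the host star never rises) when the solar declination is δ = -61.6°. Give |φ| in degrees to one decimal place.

|φ| = 28.4°

Polar night requires cos H₀ = −tan φ tan δ ≥ 1, i.e. tan φ tan δ ≤ −1.
The boundary is |tan φ| · |tan δ| = 1, so |φ| = 90° − |δ| = 90° − 61.6° = 28.4° in the northern hemisphere.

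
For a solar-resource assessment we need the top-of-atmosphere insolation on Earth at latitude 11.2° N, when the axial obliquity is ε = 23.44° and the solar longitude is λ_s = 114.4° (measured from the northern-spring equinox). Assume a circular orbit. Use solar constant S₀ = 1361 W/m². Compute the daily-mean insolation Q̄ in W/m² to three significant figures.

Q̄ ≈ 445 W/m²

Solar declination: sin δ = sin ε · sin λ_s = sin 23.44° × sin 114.4° = 0.36226, so δ = +21.239°.
cos H₀ = −tan(+11.2°) tan(+21.239°) = -0.0770, H₀ = 1.6478 rad.
Bracket: H₀ sin φ sin δ + cos φ cos δ sin H₀ = 1.6478×0.19423×0.36226 + 0.98096×0.93208×0.99703 = 0.115942 + 0.911618 = 1.027560.
Q̄ = (S₀/π) × [bracket] = (1361/π) × 1.027560 = 445.2 W/m².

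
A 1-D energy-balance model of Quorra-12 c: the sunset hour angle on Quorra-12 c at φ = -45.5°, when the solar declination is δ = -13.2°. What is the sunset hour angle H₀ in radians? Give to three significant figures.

cos H₀ = −tan φ · tan δ = −tan(-45.5°) × tan(-13.200°) = -0.2387, so H₀ = 1.8118 rad = 103.81°.

H₀ = 1.81 rad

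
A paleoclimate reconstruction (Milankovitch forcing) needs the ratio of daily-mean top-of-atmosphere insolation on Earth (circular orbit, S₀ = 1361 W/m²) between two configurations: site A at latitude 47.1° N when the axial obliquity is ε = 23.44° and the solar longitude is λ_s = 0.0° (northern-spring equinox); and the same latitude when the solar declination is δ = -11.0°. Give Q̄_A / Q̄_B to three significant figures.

Q̄_A / Q̄_B ≈ 1.47

— Configuration A (φ=+47.1°):
Solar declination: sin δ = sin ε · sin λ_s = sin 23.44° × sin 0.0° = 0.00000, so δ = +0.000°.
cos H₀ = −tan(+47.1°) tan(+0.000°) = -0.0000, H₀ = 1.5708 rad.
Bracket: H₀ sin φ sin δ + cos φ cos δ sin H₀ = 1.5708×0.73254×0.00000 + 0.68072×1.00000×1.00000 = 0.000000 + 0.680720 = 0.680720.
Q̄ = (S₀/π) × [bracket] = (1361/π) × 0.680720 = 294.90 W/m².
— Configuration B (φ=+47.1°):
cos H₀ = −tan(+47.1°) tan(-11.000°) = 0.2092, H₀ = 1.3601 rad.
Bracket: H₀ sin φ sin δ + cos φ cos δ sin H₀ = 1.3601×0.73254×-0.19081 + 0.68072×0.98163×0.97788 = -0.190109 + 0.653434 = 0.463325.
Q̄ = (S₀/π) × [bracket] = (1361/π) × 0.463325 = 200.72 W/m².
Ratio Q̄_A / Q̄_B = 294.90 / 200.72 = 1.469.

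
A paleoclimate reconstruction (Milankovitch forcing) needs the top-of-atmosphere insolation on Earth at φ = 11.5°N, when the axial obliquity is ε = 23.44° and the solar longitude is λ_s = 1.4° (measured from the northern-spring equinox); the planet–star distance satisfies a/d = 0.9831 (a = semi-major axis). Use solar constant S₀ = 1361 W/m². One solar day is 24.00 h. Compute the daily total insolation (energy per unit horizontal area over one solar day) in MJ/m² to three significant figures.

Solar declination: sin δ = sin ε · sin λ_s = sin 23.44° × sin 1.4° = 0.00972, so δ = +0.557°.
cos H₀ = −tan(+11.5°) tan(+0.557°) = -0.0020, H₀ = 1.5728 rad.
Bracket: H₀ sin φ sin δ + cos φ cos δ sin H₀ = 1.5728×0.19937×0.00972 + 0.97992×0.99995×1.00000 = 0.003048 + 0.979871 = 0.982919.
Inverse-square distance factor (a/d)² = 0.9831² = 0.966486.
Q̄ = (S₀/π) × 0.966486 × [bracket] = (1361/π) × 0.966486 × 0.982919 = 411.55 W/m².
Daily total = Q̄ × 24.00 h × 3600 s/h = 411.55 × 24.00 × 3600 / 10⁶ = 35.56 MJ/m².

35.6 MJ/m²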